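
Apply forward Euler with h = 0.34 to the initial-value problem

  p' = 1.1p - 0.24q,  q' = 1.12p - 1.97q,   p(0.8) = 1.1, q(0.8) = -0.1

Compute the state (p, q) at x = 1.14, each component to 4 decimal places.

Euler on (p,q): p_{n+1} = p_n + h·p', q_{n+1} = q_n + h·q'.
0.800000: (1.100000, -0.100000); f=(1.234000, 1.429000) → (1.519560, 0.385860)
(p(1.14), q(1.14)) ≈ (1.5196, 0.3859)

1.5196, 0.3859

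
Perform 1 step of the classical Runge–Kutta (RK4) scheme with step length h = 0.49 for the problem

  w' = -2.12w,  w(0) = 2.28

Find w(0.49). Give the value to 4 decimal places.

0.8264

RK4: k1 = f(x_n, w_n); k2 = f(x_n + h/2, w_n + (h/2)·k1); k3 = f(x_n + h/2, w_n + (h/2)·k2); k4 = f(x_n + h, w_n + h·k3); w_{n+1} = w_n + (h/6)·(k1 + 2k2 + 2k3 + k4).
x=0.000000, w=2.280000:
  k1 = f(0.000000, 2.280000) = -4.833600
  k2 = f(0.245000, 1.095768) = -2.323028
  k3 = f(0.245000, 1.710858) = -3.627019
  k4 = f(0.490000, 0.502761) = -1.065852
  w ← 2.280000 + (0.49/6)·(k1 + 2k2 + 2k3 + k4) = 0.826370
w(0.49) ≈ 0.8264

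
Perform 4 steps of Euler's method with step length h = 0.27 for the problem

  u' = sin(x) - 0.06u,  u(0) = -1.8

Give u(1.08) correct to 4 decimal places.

Euler: u_{n+1} = u_n + h·f(x_n, u_n).
x=0.000000, u=-1.800000: f=0.108000 → u ← -1.800000 + 0.27·0.108000 = -1.770840
x=0.270000, u=-1.770840: f=0.372982 → u ← -1.770840 + 0.27·0.372982 = -1.670135
x=0.540000, u=-1.670135: f=0.614344 → u ← -1.670135 + 0.27·0.614344 = -1.504262
x=0.810000, u=-1.504262: f=0.814543 → u ← -1.504262 + 0.27·0.814543 = -1.284335
u(1.08) ≈ -1.2843

-1.2843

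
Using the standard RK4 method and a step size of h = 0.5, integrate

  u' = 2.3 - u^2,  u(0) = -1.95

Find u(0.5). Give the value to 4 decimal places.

-4.9593

RK4: k1 = f(t_n, u_n); k2 = f(t_n + h/2, u_n + (h/2)·k1); k3 = f(t_n + h/2, u_n + (h/2)·k2); k4 = f(t_n + h, u_n + h·k3); u_{n+1} = u_n + (h/6)·(k1 + 2k2 + 2k3 + k4).
t=0.000000, u=-1.950000:
  k1 = f(0.000000, -1.950000) = -1.502500
  k2 = f(0.250000, -2.325625) = -3.108532
  k3 = f(0.250000, -2.727133) = -5.137254
  k4 = f(0.500000, -4.518627) = -18.117990
  u ← -1.950000 + (0.5/6)·(k1 + 2k2 + 2k3 + k4) = -4.959338
u(0.5) ≈ -4.9593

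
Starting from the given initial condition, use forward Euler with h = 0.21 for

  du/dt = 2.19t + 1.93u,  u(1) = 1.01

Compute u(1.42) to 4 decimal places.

3.1974

Euler: u_{n+1} = u_n + h·f(t_n, u_n).
t=1.000000, u=1.010000: f=4.139300 → u ← 1.010000 + 0.21·4.139300 = 1.879253
t=1.210000, u=1.879253: f=6.276858 → u ← 1.879253 + 0.21·6.276858 = 3.197393
u(1.42) ≈ 3.1974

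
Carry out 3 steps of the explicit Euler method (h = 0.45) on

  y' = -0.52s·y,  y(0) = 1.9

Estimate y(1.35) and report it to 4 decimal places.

Euler: y_{n+1} = y_n + h·f(s_n, y_n).
s=0.000000, y=1.900000: f=0.000000 → y ← 1.900000 + 0.45·0.000000 = 1.900000
s=0.450000, y=1.900000: f=-0.444600 → y ← 1.900000 + 0.45·(-0.444600) = 1.699930
s=0.900000, y=1.699930: f=-0.795567 → y ← 1.699930 + 0.45·(-0.795567) = 1.341925
y(1.35) ≈ 1.3419

1.3419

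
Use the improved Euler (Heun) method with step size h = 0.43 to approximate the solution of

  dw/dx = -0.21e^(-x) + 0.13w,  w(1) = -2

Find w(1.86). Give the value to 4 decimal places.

-2.2849

Heun: k1 = f(x_n, w_n); k2 = f(x_n + h, w_n + h·k1); w_{n+1} = w_n + (h/2)·(k1 + k2).
x=1.000000, w=-2.000000:
  k1 = f(1.000000, -2.000000) = -0.337255
  k2 = f(1.430000, -2.145020) = -0.329107
  w ← -2.000000 + (0.43/2)·(-0.337255 + (-0.329107)) = -2.143268
x=1.430000, w=-2.143268:
  k1 = f(1.430000, -2.143268) = -0.328880
  k2 = f(1.860000, -2.284686) = -0.329700
  w ← -2.143268 + (0.43/2)·(-0.328880 + (-0.329700)) = -2.284863
w(1.86) ≈ -2.2849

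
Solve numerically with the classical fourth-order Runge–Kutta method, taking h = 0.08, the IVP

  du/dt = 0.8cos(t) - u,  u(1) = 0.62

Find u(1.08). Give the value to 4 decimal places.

RK4: k1 = f(t_n, u_n); k2 = f(t_n + h/2, u_n + (h/2)·k1); k3 = f(t_n + h/2, u_n + (h/2)·k2); k4 = f(t_n + h, u_n + h·k3); u_{n+1} = u_n + (h/6)·(k1 + 2k2 + 2k3 + k4).
t=1.000000, u=0.620000:
  k1 = f(1.000000, 0.620000) = -0.187758
  k2 = f(1.040000, 0.612490) = -0.207513
  k3 = f(1.040000, 0.611699) = -0.206723
  k4 = f(1.080000, 0.603462) = -0.226399
  u ← 0.620000 + (0.08/6)·(k1 + 2k2 + 2k3 + k4) = 0.603432
u(1.08) ≈ 0.6034

0.6034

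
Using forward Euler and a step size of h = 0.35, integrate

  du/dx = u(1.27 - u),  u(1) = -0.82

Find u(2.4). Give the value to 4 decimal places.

-25.0303

Euler: u_{n+1} = u_n + h·f(x_n, u_n).
x=1.000000, u=-0.820000: f=-1.713800 → u ← -0.820000 + 0.35·(-1.713800) = -1.419830
x=1.350000, u=-1.419830: f=-3.819101 → u ← -1.419830 + 0.35·(-3.819101) = -2.756515
x=1.700000, u=-2.756515: f=-11.099152 → u ← -2.756515 + 0.35·(-11.099152) = -6.641219
x=2.050000, u=-6.641219: f=-52.540134 → u ← -6.641219 + 0.35·(-52.540134) = -25.030266
u(2.4) ≈ -25.0303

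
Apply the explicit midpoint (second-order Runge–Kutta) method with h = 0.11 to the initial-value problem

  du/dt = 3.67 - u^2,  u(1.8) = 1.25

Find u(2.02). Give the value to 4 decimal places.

Midpoint: k1 = f(t_n, u_n); k2 = f(t_n + h/2, u_n + (h/2)·k1); u_{n+1} = u_n + h·k2.
t=1.800000, u=1.250000:
  k1 = f(1.800000, 1.250000) = 2.107500
  k2 = f(1.855000, 1.365913) = 1.804283
  u ← 1.250000 + 0.11·1.804283 = 1.448471
t=1.910000, u=1.448471:
  k1 = f(1.910000, 1.448471) = 1.571931
  k2 = f(1.965000, 1.534927) = 1.313998
  u ← 1.448471 + 0.11·1.313998 = 1.593011
u(2.02) ≈ 1.5930

1.5930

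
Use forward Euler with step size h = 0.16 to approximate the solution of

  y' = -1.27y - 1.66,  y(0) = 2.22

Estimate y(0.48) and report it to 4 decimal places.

0.4772

Euler: y_{n+1} = y_n + h·f(t_n, y_n).
t=0.000000, y=2.220000: f=-4.479400 → y ← 2.220000 + 0.16·(-4.479400) = 1.503296
t=0.160000, y=1.503296: f=-3.569186 → y ← 1.503296 + 0.16·(-3.569186) = 0.932226
t=0.320000, y=0.932226: f=-2.843927 → y ← 0.932226 + 0.16·(-2.843927) = 0.477198
y(0.48) ≈ 0.4772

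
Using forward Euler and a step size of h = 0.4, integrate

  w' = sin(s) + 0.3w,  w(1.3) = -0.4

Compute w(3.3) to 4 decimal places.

Euler: w_{n+1} = w_n + h·f(s_n, w_n).
s=1.300000, w=-0.400000: f=0.843558 → w ← -0.400000 + 0.4·0.843558 = -0.062577
s=1.700000, w=-0.062577: f=0.972892 → w ← -0.062577 + 0.4·0.972892 = 0.326580
s=2.100000, w=0.326580: f=0.961183 → w ← 0.326580 + 0.4·0.961183 = 0.711053
s=2.500000, w=0.711053: f=0.811788 → w ← 0.711053 + 0.4·0.811788 = 1.035769
s=2.900000, w=1.035769: f=0.549980 → w ← 1.035769 + 0.4·0.549980 = 1.255761
w(3.3) ≈ 1.2558

1.2558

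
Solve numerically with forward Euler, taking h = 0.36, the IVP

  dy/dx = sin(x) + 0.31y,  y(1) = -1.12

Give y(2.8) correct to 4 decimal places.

Euler: y_{n+1} = y_n + h·f(x_n, y_n).
x=1.000000, y=-1.120000: f=0.494271 → y ← -1.120000 + 0.36·0.494271 = -0.942062
x=1.360000, y=-0.942062: f=0.685825 → y ← -0.942062 + 0.36·0.685825 = -0.695165
x=1.720000, y=-0.695165: f=0.773389 → y ← -0.695165 + 0.36·0.773389 = -0.416745
x=2.080000, y=-0.416745: f=0.743942 → y ← -0.416745 + 0.36·0.743942 = -0.148926
x=2.440000, y=-0.148926: f=0.599268 → y ← -0.148926 + 0.36·0.599268 = 0.066810
y(2.8) ≈ 0.0668

0.0668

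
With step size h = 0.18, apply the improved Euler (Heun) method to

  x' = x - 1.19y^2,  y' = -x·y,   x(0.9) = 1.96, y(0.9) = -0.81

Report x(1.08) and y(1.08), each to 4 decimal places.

2.2322, -0.5646

Heun on (x,y): k1 = f(t_n, state_n); k2 = f(t_n + h, state_n + h·k1); state_{n+1} = state_n + (h/2)·(k1 + k2).
0.900000: (1.960000, -0.810000)
  k1 = (1.179241, 1.587600)
  predictor → (2.172263, -0.524232)
  k2 = (1.845229, 1.138770)
  → (2.232202, -0.564627)
(x(1.08), y(1.08)) ≈ (2.2322, -0.5646)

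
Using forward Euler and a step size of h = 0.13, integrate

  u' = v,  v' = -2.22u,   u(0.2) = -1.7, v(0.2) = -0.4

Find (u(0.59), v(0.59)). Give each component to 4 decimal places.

-1.6627, 1.0985

Euler on (u,v): u_{n+1} = u_n + h·u', v_{n+1} = v_n + h·v'.
0.200000: (-1.700000, -0.400000); f=(-0.400000, 3.774000) → (-1.752000, 0.090620)
0.330000: (-1.752000, 0.090620); f=(0.090620, 3.889440) → (-1.740219, 0.596247)
0.460000: (-1.740219, 0.596247); f=(0.596247, 3.863287) → (-1.662707, 1.098475)
(u(0.59), v(0.59)) ≈ (-1.6627, 1.0985)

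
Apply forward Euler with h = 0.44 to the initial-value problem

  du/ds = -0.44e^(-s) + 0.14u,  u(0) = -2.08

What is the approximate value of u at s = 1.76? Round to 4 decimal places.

Euler: u_{n+1} = u_n + h·f(s_n, u_n).
s=0.000000, u=-2.080000: f=-0.731200 → u ← -2.080000 + 0.44·(-0.731200) = -2.401728
s=0.440000, u=-2.401728: f=-0.619618 → u ← -2.401728 + 0.44·(-0.619618) = -2.674360
s=0.880000, u=-2.674360: f=-0.556915 → u ← -2.674360 + 0.44·(-0.556915) = -2.919402
s=1.320000, u=-2.919402: f=-0.526256 → u ← -2.919402 + 0.44·(-0.526256) = -3.150955
u(1.76) ≈ -3.1510

-3.1510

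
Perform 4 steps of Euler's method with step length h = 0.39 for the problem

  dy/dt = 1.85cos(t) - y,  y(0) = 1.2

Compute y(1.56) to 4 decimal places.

Euler: y_{n+1} = y_n + h·f(t_n, y_n).
t=0.000000, y=1.200000: f=0.650000 → y ← 1.200000 + 0.39·0.650000 = 1.453500
t=0.390000, y=1.453500: f=0.257582 → y ← 1.453500 + 0.39·0.257582 = 1.553957
t=0.780000, y=1.553957: f=-0.238767 → y ← 1.553957 + 0.39·(-0.238767) = 1.460838
t=1.170000, y=1.460838: f=-0.739057 → y ← 1.460838 + 0.39·(-0.739057) = 1.172606
y(1.56) ≈ 1.1726

1.1726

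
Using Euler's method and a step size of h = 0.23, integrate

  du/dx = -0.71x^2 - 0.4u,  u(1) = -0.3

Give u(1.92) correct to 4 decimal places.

-1.3123

Euler: u_{n+1} = u_n + h·f(x_n, u_n).
x=1.000000, u=-0.300000: f=-0.590000 → u ← -0.300000 + 0.23·(-0.590000) = -0.435700
x=1.230000, u=-0.435700: f=-0.899879 → u ← -0.435700 + 0.23·(-0.899879) = -0.642672
x=1.460000, u=-0.642672: f=-1.256367 → u ← -0.642672 + 0.23·(-1.256367) = -0.931637
x=1.690000, u=-0.931637: f=-1.655176 → u ← -0.931637 + 0.23·(-1.655176) = -1.312327
u(1.92) ≈ -1.3123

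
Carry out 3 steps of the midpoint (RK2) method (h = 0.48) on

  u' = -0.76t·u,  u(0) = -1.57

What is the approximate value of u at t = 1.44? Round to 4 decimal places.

Midpoint: k1 = f(t_n, u_n); k2 = f(t_n + h/2, u_n + (h/2)·k1); u_{n+1} = u_n + h·k2.
t=0.000000, u=-1.570000:
  k1 = f(0.000000, -1.570000) = 0.000000
  k2 = f(0.240000, -1.570000) = 0.286368
  u ← -1.570000 + 0.48·0.286368 = -1.432543
t=0.480000, u=-1.432543:
  k1 = f(0.480000, -1.432543) = 0.522592
  k2 = f(0.720000, -1.307121) = 0.715257
  u ← -1.432543 + 0.48·0.715257 = -1.089220
t=0.960000, u=-1.089220:
  k1 = f(0.960000, -1.089220) = 0.794695
  k2 = f(1.200000, -0.898493) = 0.819426
  u ← -1.089220 + 0.48·0.819426 = -0.695896
u(1.44) ≈ -0.6959

-0.6959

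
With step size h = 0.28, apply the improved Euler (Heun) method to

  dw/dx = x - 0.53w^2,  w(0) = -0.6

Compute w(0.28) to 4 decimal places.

-0.6192

Heun: k1 = f(x_n, w_n); k2 = f(x_n + h, w_n + h·k1); w_{n+1} = w_n + (h/2)·(k1 + k2).
x=0.000000, w=-0.600000:
  k1 = f(0.000000, -0.600000) = -0.190800
  k2 = f(0.280000, -0.653424) = 0.053710
  w ← -0.600000 + (0.28/2)·(-0.190800 + 0.053710) = -0.619193
w(0.28) ≈ -0.6192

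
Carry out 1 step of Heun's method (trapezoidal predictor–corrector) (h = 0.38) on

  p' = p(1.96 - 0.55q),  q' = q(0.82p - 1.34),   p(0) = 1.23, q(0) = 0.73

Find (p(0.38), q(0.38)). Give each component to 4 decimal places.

2.1930, 0.7163

Heun on (p,q): k1 = f(s_n, state_n); k2 = f(s_n + h, state_n + h·k1); state_{n+1} = state_n + (h/2)·(k1 + k2).
0.000000: (1.230000, 0.730000)
  k1 = (1.916955, -0.241922)
  predictor → (1.958443, 0.638070)
  k2 = (3.151255, 0.169678)
  → (2.192960, 0.716274)
(p(0.38), q(0.38)) ≈ (2.1930, 0.7163)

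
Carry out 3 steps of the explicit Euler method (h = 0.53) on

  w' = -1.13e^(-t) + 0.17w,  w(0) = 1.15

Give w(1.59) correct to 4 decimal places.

Euler: w_{n+1} = w_n + h·f(t_n, w_n).
t=0.000000, w=1.150000: f=-0.934500 → w ← 1.150000 + 0.53·(-0.934500) = 0.654715
t=0.530000, w=0.654715: f=-0.553822 → w ← 0.654715 + 0.53·(-0.553822) = 0.361189
t=1.060000, w=0.361189: f=-0.330093 → w ← 0.361189 + 0.53·(-0.330093) = 0.186240
w(1.59) ≈ 0.1862

0.1862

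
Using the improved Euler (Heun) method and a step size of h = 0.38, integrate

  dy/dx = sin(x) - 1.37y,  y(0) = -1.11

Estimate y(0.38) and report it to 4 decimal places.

Heun: k1 = f(x_n, y_n); k2 = f(x_n + h, y_n + h·k1); y_{n+1} = y_n + (h/2)·(k1 + k2).
x=0.000000, y=-1.110000:
  k1 = f(0.000000, -1.110000) = 1.520700
  k2 = f(0.380000, -0.532134) = 1.099944
  y ← -1.110000 + (0.38/2)·(1.520700 + 1.099944) = -0.612078
y(0.38) ≈ -0.6121

-0.6121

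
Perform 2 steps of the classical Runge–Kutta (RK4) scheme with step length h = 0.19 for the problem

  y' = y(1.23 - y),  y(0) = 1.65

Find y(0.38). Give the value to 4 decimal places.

RK4: k1 = f(x_n, y_n); k2 = f(x_n + h/2, y_n + (h/2)·k1); k3 = f(x_n + h/2, y_n + (h/2)·k2); k4 = f(x_n + h, y_n + h·k3); y_{n+1} = y_n + (h/6)·(k1 + 2k2 + 2k3 + k4).
x=0.000000, y=1.650000:
  k1 = f(0.000000, 1.650000) = -0.693000
  k2 = f(0.095000, 1.584165) = -0.561056
  k3 = f(0.095000, 1.596700) = -0.585509
  k4 = f(0.190000, 1.538753) = -0.475095
  y ← 1.650000 + (0.19/6)·(k1 + 2k2 + 2k3 + k4) = 1.540395
x=0.190000, y=1.540395:
  k1 = f(0.190000, 1.540395) = -0.478130
  k2 = f(0.285000, 1.494972) = -0.396126
  k3 = f(0.285000, 1.502763) = -0.409897
  k4 = f(0.380000, 1.462514) = -0.340055
  y ← 1.540395 + (0.19/6)·(k1 + 2k2 + 2k3 + k4) = 1.463437
y(0.38) ≈ 1.4634

1.4634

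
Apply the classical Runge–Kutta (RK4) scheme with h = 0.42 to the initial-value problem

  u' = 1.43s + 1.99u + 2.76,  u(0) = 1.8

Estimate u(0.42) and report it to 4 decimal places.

RK4: k1 = f(s_n, u_n); k2 = f(s_n + h/2, u_n + (h/2)·k1); k3 = f(s_n + h/2, u_n + (h/2)·k2); k4 = f(s_n + h, u_n + h·k3); u_{n+1} = u_n + (h/6)·(k1 + 2k2 + 2k3 + k4).
s=0.000000, u=1.800000:
  k1 = f(0.000000, 1.800000) = 6.342000
  k2 = f(0.210000, 3.131820) = 9.292622
  k3 = f(0.210000, 3.751451) = 10.525687
  k4 = f(0.420000, 6.220788) = 15.739969
  u ← 1.800000 + (0.42/6)·(k1 + 2k2 + 2k3 + k4) = 6.120301
u(0.42) ≈ 6.1203

6.1203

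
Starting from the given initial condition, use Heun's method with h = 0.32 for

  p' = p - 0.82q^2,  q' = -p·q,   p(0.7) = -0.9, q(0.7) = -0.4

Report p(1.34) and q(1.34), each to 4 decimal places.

-1.9141, -0.9019

Heun on (p,q): k1 = f(t_n, state_n); k2 = f(t_n + h, state_n + h·k1); state_{n+1} = state_n + (h/2)·(k1 + k2).
0.700000: (-0.900000, -0.400000)
  k1 = (-1.031200, -0.360000)
  predictor → (-1.229984, -0.515200)
  k2 = (-1.447637, -0.633688)
  → (-1.296614, -0.558990)
1.020000: (-1.296614, -0.558990)
  k1 = (-1.552839, -0.724794)
  predictor → (-1.793523, -0.790924)
  k2 = (-2.306483, -1.418540)
  → (-1.914106, -0.901924)
(p(1.34), q(1.34)) ≈ (-1.9141, -0.9019)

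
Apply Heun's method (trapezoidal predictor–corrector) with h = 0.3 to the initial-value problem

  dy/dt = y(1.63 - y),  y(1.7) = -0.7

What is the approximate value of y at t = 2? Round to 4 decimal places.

Heun: k1 = f(t_n, y_n); k2 = f(t_n + h, y_n + h·k1); y_{n+1} = y_n + (h/2)·(k1 + k2).
t=1.700000, y=-0.700000:
  k1 = f(1.700000, -0.700000) = -1.631000
  k2 = f(2.000000, -1.189300) = -3.352993
  y ← -0.700000 + (0.3/2)·(-1.631000 + (-3.352993)) = -1.447599
y(2) ≈ -1.4476

-1.4476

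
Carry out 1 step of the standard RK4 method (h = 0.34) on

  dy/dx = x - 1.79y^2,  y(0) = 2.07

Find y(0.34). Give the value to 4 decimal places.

0.8246

RK4: k1 = f(x_n, y_n); k2 = f(x_n + h/2, y_n + (h/2)·k1); k3 = f(x_n + h/2, y_n + (h/2)·k2); k4 = f(x_n + h, y_n + h·k3); y_{n+1} = y_n + (h/6)·(k1 + 2k2 + 2k3 + k4).
x=0.000000, y=2.070000:
  k1 = f(0.000000, 2.070000) = -7.669971
  k2 = f(0.170000, 0.766105) = -0.880581
  k3 = f(0.170000, 1.920301) = -6.430727
  k4 = f(0.340000, -0.116447) = 0.315728
  y ← 2.070000 + (0.34/6)·(k1 + 2k2 + 2k3 + k4) = 0.824645
y(0.34) ≈ 0.8246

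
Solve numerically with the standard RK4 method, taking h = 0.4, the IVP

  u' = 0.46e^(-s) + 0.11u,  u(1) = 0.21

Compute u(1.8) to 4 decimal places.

0.3273

RK4: k1 = f(s_n, u_n); k2 = f(s_n + h/2, u_n + (h/2)·k1); k3 = f(s_n + h/2, u_n + (h/2)·k2); k4 = f(s_n + h, u_n + h·k3); u_{n+1} = u_n + (h/6)·(k1 + 2k2 + 2k3 + k4).
s=1.000000, u=0.210000:
  k1 = f(1.000000, 0.210000) = 0.192325
  k2 = f(1.200000, 0.248465) = 0.165880
  k3 = f(1.200000, 0.243176) = 0.165299
  k4 = f(1.400000, 0.276119) = 0.143808
  u ← 0.210000 + (0.4/6)·(k1 + 2k2 + 2k3 + k4) = 0.276566
s=1.400000, u=0.276566:
  k1 = f(1.400000, 0.276566) = 0.143857
  k2 = f(1.600000, 0.305337) = 0.126460
  k3 = f(1.600000, 0.301858) = 0.126077
  k4 = f(1.800000, 0.326997) = 0.112007
  u ← 0.276566 + (0.4/6)·(k1 + 2k2 + 2k3 + k4) = 0.327295
u(1.8) ≈ 0.3273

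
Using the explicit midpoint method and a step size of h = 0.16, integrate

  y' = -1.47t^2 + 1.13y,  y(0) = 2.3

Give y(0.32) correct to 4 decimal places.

Midpoint: k1 = f(t_n, y_n); k2 = f(t_n + h/2, y_n + (h/2)·k1); y_{n+1} = y_n + h·k2.
t=0.000000, y=2.300000:
  k1 = f(0.000000, 2.300000) = 2.599000
  k2 = f(0.080000, 2.507920) = 2.824542
  y ← 2.300000 + 0.16·2.824542 = 2.751927
t=0.160000, y=2.751927:
  k1 = f(0.160000, 2.751927) = 3.072045
  k2 = f(0.240000, 2.997690) = 3.302718
  y ← 2.751927 + 0.16·3.302718 = 3.280362
y(0.32) ≈ 3.2804

3.2804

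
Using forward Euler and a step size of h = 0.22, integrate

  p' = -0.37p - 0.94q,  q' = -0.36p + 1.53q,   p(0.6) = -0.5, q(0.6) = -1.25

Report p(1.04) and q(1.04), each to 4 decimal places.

Euler on (p,q): p_{n+1} = p_n + h·p', q_{n+1} = q_n + h·q'.
0.600000: (-0.500000, -1.250000); f=(1.360000, -1.732500) → (-0.200800, -1.631150)
0.820000: (-0.200800, -1.631150); f=(1.607577, -2.423372) → (0.152867, -2.164292)
(p(1.04), q(1.04)) ≈ (0.1529, -2.1643)

0.1529, -2.1643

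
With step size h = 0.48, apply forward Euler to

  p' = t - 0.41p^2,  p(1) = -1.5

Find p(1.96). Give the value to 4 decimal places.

Euler: p_{n+1} = p_n + h·f(t_n, p_n).
t=1.000000, p=-1.500000: f=0.077500 → p ← -1.500000 + 0.48·0.077500 = -1.462800
t=1.480000, p=-1.462800: f=0.602689 → p ← -1.462800 + 0.48·0.602689 = -1.173509
p(1.96) ≈ -1.1735

-1.1735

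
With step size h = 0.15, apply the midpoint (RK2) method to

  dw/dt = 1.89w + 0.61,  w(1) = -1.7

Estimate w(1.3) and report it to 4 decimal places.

Midpoint: k1 = f(t_n, w_n); k2 = f(t_n + h/2, w_n + (h/2)·k1); w_{n+1} = w_n + h·k2.
t=1.000000, w=-1.700000:
  k1 = f(1.000000, -1.700000) = -2.603000
  k2 = f(1.075000, -1.895225) = -2.971975
  w ← -1.700000 + 0.15·(-2.971975) = -2.145796
t=1.150000, w=-2.145796:
  k1 = f(1.150000, -2.145796) = -3.445555
  k2 = f(1.225000, -2.404213) = -3.933962
  w ← -2.145796 + 0.15·(-3.933962) = -2.735891
w(1.3) ≈ -2.7359

-2.7359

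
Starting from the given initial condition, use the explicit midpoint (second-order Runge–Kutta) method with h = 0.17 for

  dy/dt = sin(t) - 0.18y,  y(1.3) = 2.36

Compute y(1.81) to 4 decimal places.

2.6356

Midpoint: k1 = f(t_n, y_n); k2 = f(t_n + h/2, y_n + (h/2)·k1); y_{n+1} = y_n + h·k2.
t=1.300000, y=2.360000:
  k1 = f(1.300000, 2.360000) = 0.538758
  k2 = f(1.385000, 2.405794) = 0.549746
  y ← 2.360000 + 0.17·0.549746 = 2.453457
t=1.470000, y=2.453457:
  k1 = f(1.470000, 2.453457) = 0.553302
  k2 = f(1.555000, 2.500488) = 0.549787
  y ← 2.453457 + 0.17·0.549787 = 2.546921
t=1.640000, y=2.546921:
  k1 = f(1.640000, 2.546921) = 0.539161
  k2 = f(1.725000, 2.592749) = 0.521439
  y ← 2.546921 + 0.17·0.521439 = 2.635565
y(1.81) ≈ 2.6356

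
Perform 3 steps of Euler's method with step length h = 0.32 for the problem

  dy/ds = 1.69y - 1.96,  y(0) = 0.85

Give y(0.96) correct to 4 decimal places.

Euler: y_{n+1} = y_n + h·f(s_n, y_n).
s=0.000000, y=0.850000: f=-0.523500 → y ← 0.850000 + 0.32·(-0.523500) = 0.682480
s=0.320000, y=0.682480: f=-0.806609 → y ← 0.682480 + 0.32·(-0.806609) = 0.424365
s=0.640000, y=0.424365: f=-1.242823 → y ← 0.424365 + 0.32·(-1.242823) = 0.026662
y(0.96) ≈ 0.0267

0.0267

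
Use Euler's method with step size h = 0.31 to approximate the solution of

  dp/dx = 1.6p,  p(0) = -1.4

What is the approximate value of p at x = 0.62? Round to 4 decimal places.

-3.1332

Euler: p_{n+1} = p_n + h·f(x_n, p_n).
x=0.000000, p=-1.400000: f=-2.240000 → p ← -1.400000 + 0.31·(-2.240000) = -2.094400
x=0.310000, p=-2.094400: f=-3.351040 → p ← -2.094400 + 0.31·(-3.351040) = -3.133222
p(0.62) ≈ -3.1332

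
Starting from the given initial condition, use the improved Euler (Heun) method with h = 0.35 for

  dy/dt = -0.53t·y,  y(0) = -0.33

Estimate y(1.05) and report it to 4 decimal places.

Heun: k1 = f(t_n, y_n); k2 = f(t_n + h, y_n + h·k1); y_{n+1} = y_n + (h/2)·(k1 + k2).
t=0.000000, y=-0.330000:
  k1 = f(0.000000, -0.330000) = 0.000000
  k2 = f(0.350000, -0.330000) = 0.061215
  y ← -0.330000 + (0.35/2)·(0.000000 + 0.061215) = -0.319287
t=0.350000, y=-0.319287:
  k1 = f(0.350000, -0.319287) = 0.059228
  k2 = f(0.700000, -0.298558) = 0.110765
  y ← -0.319287 + (0.35/2)·(0.059228 + 0.110765) = -0.289539
t=0.700000, y=-0.289539:
  k1 = f(0.700000, -0.289539) = 0.107419
  k2 = f(1.050000, -0.251942) = 0.140206
  y ← -0.289539 + (0.35/2)·(0.107419 + 0.140206) = -0.246204
y(1.05) ≈ -0.2462

-0.2462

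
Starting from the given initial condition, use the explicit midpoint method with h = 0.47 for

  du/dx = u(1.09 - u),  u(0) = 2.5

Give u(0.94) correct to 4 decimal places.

Midpoint: k1 = f(x_n, u_n); k2 = f(x_n + h/2, u_n + (h/2)·k1); u_{n+1} = u_n + h·k2.
x=0.000000, u=2.500000:
  k1 = f(0.000000, 2.500000) = -3.525000
  k2 = f(0.235000, 1.671625) = -0.972259
  u ← 2.500000 + 0.47·(-0.972259) = 2.043038
x=0.470000, u=2.043038:
  k1 = f(0.470000, 2.043038) = -1.947094
  k2 = f(0.705000, 1.585471) = -0.785555
  u ← 2.043038 + 0.47·(-0.785555) = 1.673827
u(0.94) ≈ 1.6738

1.6738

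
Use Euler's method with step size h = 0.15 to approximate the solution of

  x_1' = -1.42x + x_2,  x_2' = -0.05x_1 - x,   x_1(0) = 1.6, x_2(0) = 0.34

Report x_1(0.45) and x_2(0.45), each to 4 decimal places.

1.6483, 0.2356

Euler on (x_1,x_2): x_1_{n+1} = x_1_n + h·x_1', x_2_{n+1} = x_2_n + h·x_2'.
0.000000: (1.600000, 0.340000); f=(0.340000, -0.080000) → (1.651000, 0.328000)
0.150000: (1.651000, 0.328000); f=(0.115000, -0.232550) → (1.668250, 0.293118)
0.300000: (1.668250, 0.293118); f=(-0.132882, -0.383412) → (1.648318, 0.235606)
(x_1(0.45), x_2(0.45)) ≈ (1.6483, 0.2356)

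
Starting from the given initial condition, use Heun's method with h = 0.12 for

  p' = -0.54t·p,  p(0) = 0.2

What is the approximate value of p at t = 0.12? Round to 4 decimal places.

Heun: k1 = f(t_n, p_n); k2 = f(t_n + h, p_n + h·k1); p_{n+1} = p_n + (h/2)·(k1 + k2).
t=0.000000, p=0.200000:
  k1 = f(0.000000, 0.200000) = 0.000000
  k2 = f(0.120000, 0.200000) = -0.012960
  p ← 0.200000 + (0.12/2)·(0.000000 + (-0.012960)) = 0.199222
p(0.12) ≈ 0.1992

0.1992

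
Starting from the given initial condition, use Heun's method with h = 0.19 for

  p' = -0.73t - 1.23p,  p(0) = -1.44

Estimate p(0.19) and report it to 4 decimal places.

-1.1560

Heun: k1 = f(t_n, p_n); k2 = f(t_n + h, p_n + h·k1); p_{n+1} = p_n + (h/2)·(k1 + k2).
t=0.000000, p=-1.440000:
  k1 = f(0.000000, -1.440000) = 1.771200
  k2 = f(0.190000, -1.103472) = 1.218571
  p ← -1.440000 + (0.19/2)·(1.771200 + 1.218571) = -1.155972
p(0.19) ≈ -1.1560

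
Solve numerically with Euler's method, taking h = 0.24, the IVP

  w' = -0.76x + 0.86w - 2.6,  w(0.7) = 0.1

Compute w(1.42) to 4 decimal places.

-2.7173

Euler: w_{n+1} = w_n + h·f(x_n, w_n).
x=0.700000, w=0.100000: f=-3.046000 → w ← 0.100000 + 0.24·(-3.046000) = -0.631040
x=0.940000, w=-0.631040: f=-3.857094 → w ← -0.631040 + 0.24·(-3.857094) = -1.556743
x=1.180000, w=-1.556743: f=-4.835599 → w ← -1.556743 + 0.24·(-4.835599) = -2.717286
w(1.42) ≈ -2.7173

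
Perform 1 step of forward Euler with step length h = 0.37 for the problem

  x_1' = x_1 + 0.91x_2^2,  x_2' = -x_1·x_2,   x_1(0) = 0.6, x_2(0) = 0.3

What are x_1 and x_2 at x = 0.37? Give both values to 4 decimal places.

0.8523, 0.2334

Euler on (x_1,x_2): x_1_{n+1} = x_1_n + h·x_1', x_2_{n+1} = x_2_n + h·x_2'.
0.000000: (0.600000, 0.300000); f=(0.681900, -0.180000) → (0.852303, 0.233400)
(x_1(0.37), x_2(0.37)) ≈ (0.8523, 0.2334)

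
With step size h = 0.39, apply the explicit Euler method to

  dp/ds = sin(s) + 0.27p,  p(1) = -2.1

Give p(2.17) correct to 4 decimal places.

-1.6292

Euler: p_{n+1} = p_n + h·f(s_n, p_n).
s=1.000000, p=-2.100000: f=0.274471 → p ← -2.100000 + 0.39·0.274471 = -1.992956
s=1.390000, p=-1.992956: f=0.445603 → p ← -1.992956 + 0.39·0.445603 = -1.819171
s=1.780000, p=-1.819171: f=0.487020 → p ← -1.819171 + 0.39·0.487020 = -1.629233
p(2.17) ≈ -1.6292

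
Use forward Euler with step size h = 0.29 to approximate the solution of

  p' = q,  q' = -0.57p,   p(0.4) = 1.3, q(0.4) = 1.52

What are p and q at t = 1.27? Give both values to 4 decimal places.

2.4143, 0.6670

Euler on (p,q): p_{n+1} = p_n + h·p', q_{n+1} = q_n + h·q'.
0.400000: (1.300000, 1.520000); f=(1.520000, -0.741000) → (1.740800, 1.305110)
0.690000: (1.740800, 1.305110); f=(1.305110, -0.992256) → (2.119282, 1.017356)
0.980000: (2.119282, 1.017356); f=(1.017356, -1.207991) → (2.414315, 0.667038)
(p(1.27), q(1.27)) ≈ (2.4143, 0.6670)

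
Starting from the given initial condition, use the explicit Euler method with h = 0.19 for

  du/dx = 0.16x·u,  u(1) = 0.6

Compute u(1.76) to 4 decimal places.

Euler: u_{n+1} = u_n + h·f(x_n, u_n).
x=1.000000, u=0.600000: f=0.096000 → u ← 0.600000 + 0.19·0.096000 = 0.618240
x=1.190000, u=0.618240: f=0.117713 → u ← 0.618240 + 0.19·0.117713 = 0.640605
x=1.380000, u=0.640605: f=0.141446 → u ← 0.640605 + 0.19·0.141446 = 0.667480
x=1.570000, u=0.667480: f=0.167671 → u ← 0.667480 + 0.19·0.167671 = 0.699338
u(1.76) ≈ 0.6993

0.6993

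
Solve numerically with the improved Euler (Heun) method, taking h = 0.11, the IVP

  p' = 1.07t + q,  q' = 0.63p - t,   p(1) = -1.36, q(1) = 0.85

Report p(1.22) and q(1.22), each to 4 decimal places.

-0.9564, 0.4459

Heun on (p,q): k1 = f(t_n, state_n); k2 = f(t_n + h, state_n + h·k1); state_{n+1} = state_n + (h/2)·(k1 + k2).
1.000000: (-1.360000, 0.850000)
  k1 = (1.920000, -1.856800)
  predictor → (-1.148800, 0.645752)
  k2 = (1.833452, -1.833744)
  → (-1.153560, 0.647020)
1.110000: (-1.153560, 0.647020)
  k1 = (1.834720, -1.836743)
  predictor → (-0.951741, 0.444978)
  k2 = (1.750378, -1.819597)
  → (-0.956380, 0.445921)
(p(1.22), q(1.22)) ≈ (-0.9564, 0.4459)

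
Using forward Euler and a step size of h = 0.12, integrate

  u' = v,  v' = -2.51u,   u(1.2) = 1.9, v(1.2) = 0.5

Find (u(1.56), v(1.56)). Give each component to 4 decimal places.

Euler on (u,v): u_{n+1} = u_n + h·u', v_{n+1} = v_n + h·v'.
1.200000: (1.900000, 0.500000); f=(0.500000, -4.769000) → (1.960000, -0.072280)
1.320000: (1.960000, -0.072280); f=(-0.072280, -4.919600) → (1.951326, -0.662632)
1.440000: (1.951326, -0.662632); f=(-0.662632, -4.897829) → (1.871811, -1.250372)
(u(1.56), v(1.56)) ≈ (1.8718, -1.2504)

1.8718, -1.2504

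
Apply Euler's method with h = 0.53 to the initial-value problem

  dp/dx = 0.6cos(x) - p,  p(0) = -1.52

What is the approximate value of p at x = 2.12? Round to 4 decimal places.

0.0864

Euler: p_{n+1} = p_n + h·f(x_n, p_n).
x=0.000000, p=-1.520000: f=2.120000 → p ← -1.520000 + 0.53·2.120000 = -0.396400
x=0.530000, p=-0.396400: f=0.914084 → p ← -0.396400 + 0.53·0.914084 = 0.088065
x=1.060000, p=0.088065: f=0.205259 → p ← 0.088065 + 0.53·0.205259 = 0.196852
x=1.590000, p=0.196852: f=-0.208373 → p ← 0.196852 + 0.53·(-0.208373) = 0.086414
p(2.12) ≈ 0.0864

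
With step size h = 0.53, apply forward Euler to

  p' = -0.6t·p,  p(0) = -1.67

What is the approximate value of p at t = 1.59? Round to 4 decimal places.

Euler: p_{n+1} = p_n + h·f(t_n, p_n).
t=0.000000, p=-1.670000: f=0.000000 → p ← -1.670000 + 0.53·0.000000 = -1.670000
t=0.530000, p=-1.670000: f=0.531060 → p ← -1.670000 + 0.53·0.531060 = -1.388538
t=1.060000, p=-1.388538: f=0.883110 → p ← -1.388538 + 0.53·0.883110 = -0.920490
p(1.59) ≈ -0.9205

-0.9205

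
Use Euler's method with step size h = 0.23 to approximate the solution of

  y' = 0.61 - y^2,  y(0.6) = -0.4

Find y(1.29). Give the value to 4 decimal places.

Euler: y_{n+1} = y_n + h·f(x_n, y_n).
x=0.600000, y=-0.400000: f=0.450000 → y ← -0.400000 + 0.23·0.450000 = -0.296500
x=0.830000, y=-0.296500: f=0.522088 → y ← -0.296500 + 0.23·0.522088 = -0.176420
x=1.060000, y=-0.176420: f=0.578876 → y ← -0.176420 + 0.23·0.578876 = -0.043278
y(1.29) ≈ -0.0433

-0.0433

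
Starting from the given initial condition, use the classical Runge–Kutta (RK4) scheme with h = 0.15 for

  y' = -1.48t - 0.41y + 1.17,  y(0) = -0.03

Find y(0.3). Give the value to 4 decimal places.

RK4: k1 = f(t_n, y_n); k2 = f(t_n + h/2, y_n + (h/2)·k1); k3 = f(t_n + h/2, y_n + (h/2)·k2); k4 = f(t_n + h, y_n + h·k3); y_{n+1} = y_n + (h/6)·(k1 + 2k2 + 2k3 + k4).
t=0.000000, y=-0.030000:
  k1 = f(0.000000, -0.030000) = 1.182300
  k2 = f(0.075000, 0.058672) = 1.034944
  k3 = f(0.075000, 0.047621) = 1.039475
  k4 = f(0.150000, 0.125921) = 0.896372
  y ← -0.030000 + (0.15/6)·(k1 + 2k2 + 2k3 + k4) = 0.125688
t=0.150000, y=0.125688:
  k1 = f(0.150000, 0.125688) = 0.896468
  k2 = f(0.225000, 0.192923) = 0.757902
  k3 = f(0.225000, 0.182530) = 0.762163
  k4 = f(0.300000, 0.240012) = 0.627595
  y ← 0.125688 + (0.15/6)·(k1 + 2k2 + 2k3 + k4) = 0.239793
y(0.3) ≈ 0.2398

0.2398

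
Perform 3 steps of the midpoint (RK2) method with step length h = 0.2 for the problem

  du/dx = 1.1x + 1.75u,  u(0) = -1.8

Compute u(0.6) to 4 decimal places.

-4.7860

Midpoint: k1 = f(x_n, u_n); k2 = f(x_n + h/2, u_n + (h/2)·k1); u_{n+1} = u_n + h·k2.
x=0.000000, u=-1.800000:
  k1 = f(0.000000, -1.800000) = -3.150000
  k2 = f(0.100000, -2.115000) = -3.591250
  u ← -1.800000 + 0.2·(-3.591250) = -2.518250
x=0.200000, u=-2.518250:
  k1 = f(0.200000, -2.518250) = -4.186937
  k2 = f(0.300000, -2.936944) = -4.809652
  u ← -2.518250 + 0.2·(-4.809652) = -3.480180
x=0.400000, u=-3.480180:
  k1 = f(0.400000, -3.480180) = -5.650316
  k2 = f(0.500000, -4.045212) = -6.529121
  u ← -3.480180 + 0.2·(-6.529121) = -4.786004
u(0.6) ≈ -4.7860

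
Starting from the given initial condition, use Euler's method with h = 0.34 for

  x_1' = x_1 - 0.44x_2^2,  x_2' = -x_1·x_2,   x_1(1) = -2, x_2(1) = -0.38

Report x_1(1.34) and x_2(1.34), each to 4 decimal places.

-2.7016, -0.6384

Euler on (x_1,x_2): x_1_{n+1} = x_1_n + h·x_1', x_2_{n+1} = x_2_n + h·x_2'.
1.000000: (-2.000000, -0.380000); f=(-2.063536, -0.760000) → (-2.701602, -0.638400)
(x_1(1.34), x_2(1.34)) ≈ (-2.7016, -0.6384)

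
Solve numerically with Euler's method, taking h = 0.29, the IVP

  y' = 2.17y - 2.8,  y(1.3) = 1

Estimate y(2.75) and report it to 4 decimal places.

Euler: y_{n+1} = y_n + h·f(x_n, y_n).
x=1.300000, y=1.000000: f=-0.630000 → y ← 1.000000 + 0.29·(-0.630000) = 0.817300
x=1.590000, y=0.817300: f=-1.026459 → y ← 0.817300 + 0.29·(-1.026459) = 0.519627
x=1.880000, y=0.519627: f=-1.672410 → y ← 0.519627 + 0.29·(-1.672410) = 0.034628
x=2.170000, y=0.034628: f=-2.724857 → y ← 0.034628 + 0.29·(-2.724857) = -0.755580
x=2.460000, y=-0.755580: f=-4.439610 → y ← -0.755580 + 0.29·(-4.439610) = -2.043067
y(2.75) ≈ -2.0431

-2.0431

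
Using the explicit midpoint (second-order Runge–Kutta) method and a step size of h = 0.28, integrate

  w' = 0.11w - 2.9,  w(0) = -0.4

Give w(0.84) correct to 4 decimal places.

Midpoint: k1 = f(x_n, w_n); k2 = f(x_n + h/2, w_n + (h/2)·k1); w_{n+1} = w_n + h·k2.
x=0.000000, w=-0.400000:
  k1 = f(0.000000, -0.400000) = -2.944000
  k2 = f(0.140000, -0.812160) = -2.989338
  w ← -0.400000 + 0.28·(-2.989338) = -1.237015
x=0.280000, w=-1.237015:
  k1 = f(0.280000, -1.237015) = -3.036072
  k2 = f(0.420000, -1.662065) = -3.082827
  w ← -1.237015 + 0.28·(-3.082827) = -2.100206
x=0.560000, w=-2.100206:
  k1 = f(0.560000, -2.100206) = -3.131023
  k2 = f(0.700000, -2.538549) = -3.179240
  w ← -2.100206 + 0.28·(-3.179240) = -2.990393
w(0.84) ≈ -2.9904

-2.9904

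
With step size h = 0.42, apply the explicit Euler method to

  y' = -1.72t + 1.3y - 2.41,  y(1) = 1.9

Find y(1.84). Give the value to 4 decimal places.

-0.1785

Euler: y_{n+1} = y_n + h·f(t_n, y_n).
t=1.000000, y=1.900000: f=-1.660000 → y ← 1.900000 + 0.42·(-1.660000) = 1.202800
t=1.420000, y=1.202800: f=-3.288760 → y ← 1.202800 + 0.42·(-3.288760) = -0.178479
y(1.84) ≈ -0.1785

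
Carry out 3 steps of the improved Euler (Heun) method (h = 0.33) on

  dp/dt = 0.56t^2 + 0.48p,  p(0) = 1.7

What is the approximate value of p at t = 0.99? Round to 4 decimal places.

2.9411

Heun: k1 = f(t_n, p_n); k2 = f(t_n + h, p_n + h·k1); p_{n+1} = p_n + (h/2)·(k1 + k2).
t=0.000000, p=1.700000:
  k1 = f(0.000000, 1.700000) = 0.816000
  k2 = f(0.330000, 1.969280) = 1.006238
  p ← 1.700000 + (0.33/2)·(0.816000 + 1.006238) = 2.000669
t=0.330000, p=2.000669:
  k1 = f(0.330000, 2.000669) = 1.021305
  k2 = f(0.660000, 2.337700) = 1.366032
  p ← 2.000669 + (0.33/2)·(1.021305 + 1.366032) = 2.394580
t=0.660000, p=2.394580:
  k1 = f(0.660000, 2.394580) = 1.393334
  k2 = f(0.990000, 2.854380) = 1.918959
  p ← 2.394580 + (0.33/2)·(1.393334 + 1.918959) = 2.941108
p(0.99) ≈ 2.9411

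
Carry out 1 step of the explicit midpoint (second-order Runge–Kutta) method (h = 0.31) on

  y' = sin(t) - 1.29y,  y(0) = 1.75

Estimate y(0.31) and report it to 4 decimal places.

1.2380

Midpoint: k1 = f(t_n, y_n); k2 = f(t_n + h/2, y_n + (h/2)·k1); y_{n+1} = y_n + h·k2.
t=0.000000, y=1.750000:
  k1 = f(0.000000, 1.750000) = -2.257500
  k2 = f(0.155000, 1.400087) = -1.651733
  y ← 1.750000 + 0.31·(-1.651733) = 1.237963
y(0.31) ≈ 1.2380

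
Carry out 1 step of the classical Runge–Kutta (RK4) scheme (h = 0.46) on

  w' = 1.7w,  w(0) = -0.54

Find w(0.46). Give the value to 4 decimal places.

-1.1788

RK4: k1 = f(s_n, w_n); k2 = f(s_n + h/2, w_n + (h/2)·k1); k3 = f(s_n + h/2, w_n + (h/2)·k2); k4 = f(s_n + h, w_n + h·k3); w_{n+1} = w_n + (h/6)·(k1 + 2k2 + 2k3 + k4).
s=0.000000, w=-0.540000:
  k1 = f(0.000000, -0.540000) = -0.918000
  k2 = f(0.230000, -0.751140) = -1.276938
  k3 = f(0.230000, -0.833696) = -1.417283
  k4 = f(0.460000, -1.191950) = -2.026315
  w ← -0.540000 + (0.46/6)·(k1 + 2k2 + 2k3 + k4) = -1.178845
w(0.46) ≈ -1.1788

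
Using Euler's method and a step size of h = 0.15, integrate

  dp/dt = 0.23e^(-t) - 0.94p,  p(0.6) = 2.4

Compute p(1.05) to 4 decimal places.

Euler: p_{n+1} = p_n + h·f(t_n, p_n).
t=0.600000, p=2.400000: f=-2.129773 → p ← 2.400000 + 0.15·(-2.129773) = 2.080534
t=0.750000, p=2.080534: f=-1.847058 → p ← 2.080534 + 0.15·(-1.847058) = 1.803475
t=0.900000, p=1.803475: f=-1.601756 → p ← 1.803475 + 0.15·(-1.601756) = 1.563212
p(1.05) ≈ 1.5632

1.5632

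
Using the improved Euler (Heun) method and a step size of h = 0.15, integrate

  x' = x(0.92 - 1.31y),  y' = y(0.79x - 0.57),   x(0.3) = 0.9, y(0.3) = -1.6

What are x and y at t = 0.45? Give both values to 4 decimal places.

Heun on (x,y): k1 = f(t_n, state_n); k2 = f(t_n + h, state_n + h·k1); state_{n+1} = state_n + (h/2)·(k1 + k2).
0.300000: (0.900000, -1.600000)
  k1 = (2.714400, -0.225600)
  predictor → (1.307160, -1.633840)
  k2 = (4.000341, -0.755907)
  → (1.403606, -1.673613)
(x(0.45), y(0.45)) ≈ (1.4036, -1.6736)

1.4036, -1.6736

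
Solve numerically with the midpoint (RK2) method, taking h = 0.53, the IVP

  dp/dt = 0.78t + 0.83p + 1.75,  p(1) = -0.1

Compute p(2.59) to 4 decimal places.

Midpoint: k1 = f(t_n, p_n); k2 = f(t_n + h/2, p_n + (h/2)·k1); p_{n+1} = p_n + h·k2.
t=1.000000, p=-0.100000:
  k1 = f(1.000000, -0.100000) = 2.447000
  k2 = f(1.265000, 0.548455) = 3.191918
  p ← -0.100000 + 0.53·3.191918 = 1.591716
t=1.530000, p=1.591716:
  k1 = f(1.530000, 1.591716) = 4.264525
  k2 = f(1.795000, 2.721815) = 5.409207
  p ← 1.591716 + 0.53·5.409207 = 4.458596
t=2.060000, p=4.458596:
  k1 = f(2.060000, 4.458596) = 7.057435
  k2 = f(2.325000, 6.328816) = 8.816417
  p ← 4.458596 + 0.53·8.816417 = 9.131297
p(2.59) ≈ 9.1313

9.1313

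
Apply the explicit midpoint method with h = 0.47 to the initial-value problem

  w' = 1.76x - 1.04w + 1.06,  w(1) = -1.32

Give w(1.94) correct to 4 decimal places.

Midpoint: k1 = f(x_n, w_n); k2 = f(x_n + h/2, w_n + (h/2)·k1); w_{n+1} = w_n + h·k2.
x=1.000000, w=-1.320000:
  k1 = f(1.000000, -1.320000) = 4.192800
  k2 = f(1.235000, -0.334692) = 3.581680
  w ← -1.320000 + 0.47·3.581680 = 0.363389
x=1.470000, w=0.363389:
  k1 = f(1.470000, 0.363389) = 3.269275
  k2 = f(1.705000, 1.131669) = 2.883864
  w ← 0.363389 + 0.47·2.883864 = 1.718806
w(1.94) ≈ 1.7188

1.7188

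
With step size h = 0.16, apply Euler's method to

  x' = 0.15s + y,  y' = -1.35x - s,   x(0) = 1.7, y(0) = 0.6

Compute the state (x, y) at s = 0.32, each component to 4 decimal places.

Euler on (x,y): x_{n+1} = x_n + h·x', y_{n+1} = y_n + h·y'.
0.000000: (1.700000, 0.600000); f=(0.600000, -2.295000) → (1.796000, 0.232800)
0.160000: (1.796000, 0.232800); f=(0.256800, -2.584600) → (1.837088, -0.180736)
(x(0.32), y(0.32)) ≈ (1.8371, -0.1807)

1.8371, -0.1807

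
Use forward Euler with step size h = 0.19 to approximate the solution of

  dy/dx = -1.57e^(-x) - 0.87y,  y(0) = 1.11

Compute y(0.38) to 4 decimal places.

0.2777

Euler: y_{n+1} = y_n + h·f(x_n, y_n).
x=0.000000, y=1.110000: f=-2.535700 → y ← 1.110000 + 0.19·(-2.535700) = 0.628217
x=0.190000, y=0.628217: f=-1.844875 → y ← 0.628217 + 0.19·(-1.844875) = 0.277691
y(0.38) ≈ 0.2777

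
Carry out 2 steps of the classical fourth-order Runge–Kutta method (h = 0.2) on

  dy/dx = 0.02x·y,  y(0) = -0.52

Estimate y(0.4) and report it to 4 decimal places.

RK4: k1 = f(x_n, y_n); k2 = f(x_n + h/2, y_n + (h/2)·k1); k3 = f(x_n + h/2, y_n + (h/2)·k2); k4 = f(x_n + h, y_n + h·k3); y_{n+1} = y_n + (h/6)·(k1 + 2k2 + 2k3 + k4).
x=0.000000, y=-0.520000:
  k1 = f(0.000000, -0.520000) = 0.000000
  k2 = f(0.100000, -0.520000) = -0.001040
  k3 = f(0.100000, -0.520104) = -0.001040
  k4 = f(0.200000, -0.520208) = -0.002081
  y ← -0.520000 + (0.2/6)·(k1 + 2k2 + 2k3 + k4) = -0.520208
x=0.200000, y=-0.520208:
  k1 = f(0.200000, -0.520208) = -0.002081
  k2 = f(0.300000, -0.520416) = -0.003122
  k3 = f(0.300000, -0.520520) = -0.003123
  k4 = f(0.400000, -0.520833) = -0.004167
  y ← -0.520208 + (0.2/6)·(k1 + 2k2 + 2k3 + k4) = -0.520833
y(0.4) ≈ -0.5208

-0.5208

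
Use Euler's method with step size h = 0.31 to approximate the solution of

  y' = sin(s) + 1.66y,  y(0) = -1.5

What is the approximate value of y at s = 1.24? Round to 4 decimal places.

-7.1555

Euler: y_{n+1} = y_n + h·f(s_n, y_n).
s=0.000000, y=-1.500000: f=-2.490000 → y ← -1.500000 + 0.31·(-2.490000) = -2.271900
s=0.310000, y=-2.271900: f=-3.466295 → y ← -2.271900 + 0.31·(-3.466295) = -3.346452
s=0.620000, y=-3.346452: f=-4.974074 → y ← -3.346452 + 0.31·(-4.974074) = -4.888415
s=0.930000, y=-4.888415: f=-7.313148 → y ← -4.888415 + 0.31·(-7.313148) = -7.155491
y(1.24) ≈ -7.1555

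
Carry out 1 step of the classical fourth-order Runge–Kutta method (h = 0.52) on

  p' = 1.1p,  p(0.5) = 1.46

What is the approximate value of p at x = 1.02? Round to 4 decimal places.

2.5860

RK4: k1 = f(x_n, p_n); k2 = f(x_n + h/2, p_n + (h/2)·k1); k3 = f(x_n + h/2, p_n + (h/2)·k2); k4 = f(x_n + h, p_n + h·k3); p_{n+1} = p_n + (h/6)·(k1 + 2k2 + 2k3 + k4).
x=0.500000, p=1.460000:
  k1 = f(0.500000, 1.460000) = 1.606000
  k2 = f(0.760000, 1.877560) = 2.065316
  k3 = f(0.760000, 1.996982) = 2.196680
  k4 = f(1.020000, 2.602274) = 2.862501
  p ← 1.460000 + (0.52/6)·(k1 + 2k2 + 2k3 + k4) = 2.586016
p(1.02) ≈ 2.5860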